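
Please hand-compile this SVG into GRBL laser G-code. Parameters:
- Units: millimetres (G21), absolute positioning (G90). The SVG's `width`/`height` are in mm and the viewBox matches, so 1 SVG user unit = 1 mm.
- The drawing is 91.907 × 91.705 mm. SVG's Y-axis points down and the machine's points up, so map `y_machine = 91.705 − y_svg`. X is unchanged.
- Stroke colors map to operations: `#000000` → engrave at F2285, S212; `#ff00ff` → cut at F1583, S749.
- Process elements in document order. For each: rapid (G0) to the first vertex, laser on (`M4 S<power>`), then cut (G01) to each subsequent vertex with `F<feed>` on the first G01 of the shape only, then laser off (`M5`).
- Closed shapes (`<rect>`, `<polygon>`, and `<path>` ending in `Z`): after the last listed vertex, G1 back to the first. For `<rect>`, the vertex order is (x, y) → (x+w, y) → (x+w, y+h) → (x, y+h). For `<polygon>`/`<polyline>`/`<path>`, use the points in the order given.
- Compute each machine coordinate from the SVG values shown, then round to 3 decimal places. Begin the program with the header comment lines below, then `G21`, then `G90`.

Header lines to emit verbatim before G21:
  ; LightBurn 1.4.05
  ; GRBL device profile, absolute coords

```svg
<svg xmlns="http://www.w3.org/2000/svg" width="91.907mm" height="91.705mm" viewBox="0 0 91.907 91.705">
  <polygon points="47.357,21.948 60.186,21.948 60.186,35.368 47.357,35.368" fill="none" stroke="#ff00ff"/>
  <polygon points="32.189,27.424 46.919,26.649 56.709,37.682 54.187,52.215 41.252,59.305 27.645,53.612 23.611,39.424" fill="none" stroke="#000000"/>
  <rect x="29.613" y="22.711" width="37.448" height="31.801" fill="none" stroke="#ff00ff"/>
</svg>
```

1 u = 1 mm; y_m = 91.705 − y.

[1] `<polygon>` rectangle, #ff00ff→cut S749 F1583: (47.357,69.757) → (60.186,69.757) → (60.186,56.337) → (47.357,56.337) → (47.357,69.757) (closed)

[2] `<polygon>` regular polygon, #000000→engrave S212 F2285: (32.189,64.281) → (46.919,65.056) → (56.709,54.023) → (54.187,39.490) → (41.252,32.400) → (27.645,38.093) → (23.611,52.281) → (32.189,64.281) (closed)

[3] `<rect>` rectangle, #ff00ff→cut S749 F1583: (29.613,68.994) → (67.061,68.994) → (67.061,37.193) → (29.613,37.193) → (29.613,68.994) (closed)

; LightBurn 1.4.05
; GRBL device profile, absolute coords
G21
G90
G0 X47.357 Y69.757
M4 S749
G01 X60.186 Y69.757 F1583
G01 X60.186 Y56.337
G01 X47.357 Y56.337
G01 X47.357 Y69.757
M5
G0 X32.189 Y64.281
M4 S212
G01 X46.919 Y65.056 F2285
G01 X56.709 Y54.023
G01 X54.187 Y39.490
G01 X41.252 Y32.400
G01 X27.645 Y38.093
G01 X23.611 Y52.281
G01 X32.189 Y64.281
M5
G0 X29.613 Y68.994
M4 S749
G01 X67.061 Y68.994 F1583
G01 X67.061 Y37.193
G01 X29.613 Y37.193
G01 X29.613 Y68.994
M5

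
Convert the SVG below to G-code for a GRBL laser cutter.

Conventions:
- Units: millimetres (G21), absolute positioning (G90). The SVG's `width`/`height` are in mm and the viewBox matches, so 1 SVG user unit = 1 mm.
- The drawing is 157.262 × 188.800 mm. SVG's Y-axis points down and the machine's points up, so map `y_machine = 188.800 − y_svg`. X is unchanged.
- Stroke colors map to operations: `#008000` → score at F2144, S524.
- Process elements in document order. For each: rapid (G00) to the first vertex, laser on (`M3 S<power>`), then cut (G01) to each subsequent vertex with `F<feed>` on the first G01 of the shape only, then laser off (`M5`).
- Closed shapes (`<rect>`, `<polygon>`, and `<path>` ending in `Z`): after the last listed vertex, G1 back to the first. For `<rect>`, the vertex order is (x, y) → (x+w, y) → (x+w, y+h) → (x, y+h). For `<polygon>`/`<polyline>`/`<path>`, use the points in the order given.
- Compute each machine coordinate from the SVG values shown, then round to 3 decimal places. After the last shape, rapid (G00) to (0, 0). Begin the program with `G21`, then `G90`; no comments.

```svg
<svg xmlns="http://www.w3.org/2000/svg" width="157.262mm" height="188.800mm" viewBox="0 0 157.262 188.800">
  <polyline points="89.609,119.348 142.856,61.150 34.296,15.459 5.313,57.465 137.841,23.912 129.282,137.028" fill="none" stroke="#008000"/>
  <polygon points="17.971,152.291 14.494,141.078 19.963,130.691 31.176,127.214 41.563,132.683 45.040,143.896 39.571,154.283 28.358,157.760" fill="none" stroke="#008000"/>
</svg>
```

Since the viewBox matches the mm dimensions, user units are millimetres directly. The only transform is the Y-flip y_m = 188.800 − y_svg.

Shape 1 is a open polyline drawn with `<polyline>`. Its stroke #008000 means score at S524, F2144. After flipping Y the toolpath is (89.609,69.452) → (142.856,127.650) → (34.296,173.341) → (5.313,131.335) → (137.841,164.888) → (129.282,51.772).

Shape 2 is a regular polygon drawn with `<polygon>`. Its stroke #008000 means score at S524, F2144. After flipping Y the toolpath is (17.971,36.509) → (14.494,47.722) → (19.963,58.109) → (31.176,61.586) → (41.563,56.117) → (45.040,44.904) → (39.571,34.517) → (28.358,31.040) → (17.971,36.509), returning to the start.

G21
G90
G00 X89.609 Y69.452
M3 S524
G01 X142.856 Y127.650 F2144
G01 X34.296 Y173.341
G01 X5.313 Y131.335
G01 X137.841 Y164.888
G01 X129.282 Y51.772
M5
G00 X17.971 Y36.509
M3 S524
G01 X14.494 Y47.722 F2144
G01 X19.963 Y58.109
G01 X31.176 Y61.586
G01 X41.563 Y56.117
G01 X45.040 Y44.904
G01 X39.571 Y34.517
G01 X28.358 Y31.040
G01 X17.971 Y36.509
M5
G00 X0.000 Y0.000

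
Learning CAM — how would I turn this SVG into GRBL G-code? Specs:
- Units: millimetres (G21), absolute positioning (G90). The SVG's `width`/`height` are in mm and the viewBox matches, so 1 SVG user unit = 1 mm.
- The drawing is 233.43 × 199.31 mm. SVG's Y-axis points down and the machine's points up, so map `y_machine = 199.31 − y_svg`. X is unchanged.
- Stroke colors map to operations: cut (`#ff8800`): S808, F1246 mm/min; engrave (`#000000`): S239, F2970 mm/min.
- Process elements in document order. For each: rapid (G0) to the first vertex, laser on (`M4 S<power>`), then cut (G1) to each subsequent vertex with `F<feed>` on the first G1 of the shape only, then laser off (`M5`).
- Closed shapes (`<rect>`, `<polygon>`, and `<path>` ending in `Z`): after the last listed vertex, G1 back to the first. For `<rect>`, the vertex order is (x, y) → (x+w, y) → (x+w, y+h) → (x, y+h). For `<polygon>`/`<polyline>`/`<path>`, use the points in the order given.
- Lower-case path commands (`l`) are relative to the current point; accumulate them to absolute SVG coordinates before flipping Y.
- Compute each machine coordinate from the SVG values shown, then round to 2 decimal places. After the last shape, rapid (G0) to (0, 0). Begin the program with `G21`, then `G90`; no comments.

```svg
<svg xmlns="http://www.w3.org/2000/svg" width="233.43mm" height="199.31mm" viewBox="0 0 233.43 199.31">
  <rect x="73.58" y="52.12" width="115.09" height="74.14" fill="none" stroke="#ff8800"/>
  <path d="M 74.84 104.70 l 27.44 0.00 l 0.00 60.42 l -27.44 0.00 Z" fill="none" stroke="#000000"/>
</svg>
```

G21
G90
G0 X73.58 Y147.19
M4 S808
G1 X188.67 Y147.19 F1246
G1 X188.67 Y73.05
G1 X73.58 Y73.05
G1 X73.58 Y147.19
M5
G0 X74.84 Y94.61
M4 S239
G1 X102.28 Y94.61 F2970
G1 X102.28 Y34.19
G1 X74.84 Y34.19
G1 X74.84 Y94.61
M5
G0 X0.00 Y0.00

viewBox `0 0 233.43 199.31` with mm width/height → 1 unit = 1 mm. Flip: y_m = 199.31 − y_svg.

**Shape 1** — `<rect>` rectangle, stroke `#ff8800` → cut (S808, F1246). Machine vertices: (73.58,147.19) → (188.67,147.19) → (188.67,73.05) → (73.58,73.05) → (73.58,147.19). Closed: final G1 returns to the first vertex.

**Shape 2** — `<path>` rectangle, stroke `#000000` → engrave (S239, F2970). Machine vertices: (74.84,94.61) → (102.28,94.61) → (102.28,34.19) → (74.84,34.19) → (74.84,94.61). Closed: final G1 returns to the first vertex.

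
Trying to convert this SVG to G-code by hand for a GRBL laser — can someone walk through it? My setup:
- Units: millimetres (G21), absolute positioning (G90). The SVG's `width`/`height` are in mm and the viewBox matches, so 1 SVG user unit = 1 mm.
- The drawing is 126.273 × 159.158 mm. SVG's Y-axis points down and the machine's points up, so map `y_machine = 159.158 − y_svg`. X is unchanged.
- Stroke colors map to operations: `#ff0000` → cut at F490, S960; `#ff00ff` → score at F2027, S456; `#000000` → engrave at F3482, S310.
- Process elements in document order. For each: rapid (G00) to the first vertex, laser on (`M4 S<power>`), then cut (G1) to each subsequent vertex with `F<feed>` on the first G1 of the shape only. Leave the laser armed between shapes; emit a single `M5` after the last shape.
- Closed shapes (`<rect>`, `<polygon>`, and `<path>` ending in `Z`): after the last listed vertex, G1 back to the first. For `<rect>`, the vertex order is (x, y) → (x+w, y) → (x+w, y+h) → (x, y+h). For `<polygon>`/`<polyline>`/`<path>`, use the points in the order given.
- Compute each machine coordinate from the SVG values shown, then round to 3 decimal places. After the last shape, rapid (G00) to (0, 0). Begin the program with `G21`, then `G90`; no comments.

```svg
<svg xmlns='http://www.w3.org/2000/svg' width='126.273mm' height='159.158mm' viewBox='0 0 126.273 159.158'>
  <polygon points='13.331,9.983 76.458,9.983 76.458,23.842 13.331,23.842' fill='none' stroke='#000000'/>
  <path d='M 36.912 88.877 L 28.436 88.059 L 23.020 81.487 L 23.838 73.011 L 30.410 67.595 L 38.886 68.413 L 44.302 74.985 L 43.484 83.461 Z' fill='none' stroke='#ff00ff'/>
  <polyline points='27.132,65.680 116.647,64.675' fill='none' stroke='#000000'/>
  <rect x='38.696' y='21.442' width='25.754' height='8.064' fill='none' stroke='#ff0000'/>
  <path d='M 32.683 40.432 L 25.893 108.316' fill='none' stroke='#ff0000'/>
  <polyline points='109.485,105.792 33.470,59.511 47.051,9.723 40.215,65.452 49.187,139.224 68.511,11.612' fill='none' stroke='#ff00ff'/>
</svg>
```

G21
G90
G00 X13.331 Y149.175
M4 S310
G1 X76.458 Y149.175 F3482
G1 X76.458 Y135.316
G1 X13.331 Y135.316
G1 X13.331 Y149.175
G00 X36.912 Y70.281
M4 S456
G1 X28.436 Y71.099 F2027
G1 X23.020 Y77.671
G1 X23.838 Y86.147
G1 X30.410 Y91.563
G1 X38.886 Y90.745
G1 X44.302 Y84.173
G1 X43.484 Y75.697
G1 X36.912 Y70.281
G00 X27.132 Y93.478
M4 S310
G1 X116.647 Y94.483 F3482
G00 X38.696 Y137.716
M4 S960
G1 X64.450 Y137.716 F490
G1 X64.450 Y129.652
G1 X38.696 Y129.652
G1 X38.696 Y137.716
G00 X32.683 Y118.726
M4 S960
G1 X25.893 Y50.842 F490
G00 X109.485 Y53.366
M4 S456
G1 X33.470 Y99.647 F2027
G1 X47.051 Y149.435
G1 X40.215 Y93.706
G1 X49.187 Y19.934
G1 X68.511 Y147.546
M5
G00 X0.000 Y0.000

1 u = 1 mm; y_m = 159.158 − y.

[1] `<polygon>` rectangle, #000000→engrave S310 F3482: (13.331,149.175) → (76.458,149.175) → (76.458,135.316) → (13.331,135.316) → (13.331,149.175) (closed)

[2] `<path>` regular polygon, #ff00ff→score S456 F2027: (36.912,70.281) → (28.436,71.099) → (23.020,77.671) → (23.838,86.147) → (30.410,91.563) → (38.886,90.745) → (44.302,84.173) → (43.484,75.697) → (36.912,70.281) (closed)

[3] `<polyline>` line segment, #000000→engrave S310 F3482: (27.132,93.478) → (116.647,94.483)

[4] `<rect>` rectangle, #ff0000→cut S960 F490: (38.696,137.716) → (64.450,137.716) → (64.450,129.652) → (38.696,129.652) → (38.696,137.716) (closed)

[5] `<path>` line segment, #ff0000→cut S960 F490: (32.683,118.726) → (25.893,50.842)

[6] `<polyline>` open polyline, #ff00ff→score S456 F2027: (109.485,53.366) → (33.470,99.647) → (47.051,149.435) → (40.215,93.706) → (49.187,19.934) → (68.511,147.546)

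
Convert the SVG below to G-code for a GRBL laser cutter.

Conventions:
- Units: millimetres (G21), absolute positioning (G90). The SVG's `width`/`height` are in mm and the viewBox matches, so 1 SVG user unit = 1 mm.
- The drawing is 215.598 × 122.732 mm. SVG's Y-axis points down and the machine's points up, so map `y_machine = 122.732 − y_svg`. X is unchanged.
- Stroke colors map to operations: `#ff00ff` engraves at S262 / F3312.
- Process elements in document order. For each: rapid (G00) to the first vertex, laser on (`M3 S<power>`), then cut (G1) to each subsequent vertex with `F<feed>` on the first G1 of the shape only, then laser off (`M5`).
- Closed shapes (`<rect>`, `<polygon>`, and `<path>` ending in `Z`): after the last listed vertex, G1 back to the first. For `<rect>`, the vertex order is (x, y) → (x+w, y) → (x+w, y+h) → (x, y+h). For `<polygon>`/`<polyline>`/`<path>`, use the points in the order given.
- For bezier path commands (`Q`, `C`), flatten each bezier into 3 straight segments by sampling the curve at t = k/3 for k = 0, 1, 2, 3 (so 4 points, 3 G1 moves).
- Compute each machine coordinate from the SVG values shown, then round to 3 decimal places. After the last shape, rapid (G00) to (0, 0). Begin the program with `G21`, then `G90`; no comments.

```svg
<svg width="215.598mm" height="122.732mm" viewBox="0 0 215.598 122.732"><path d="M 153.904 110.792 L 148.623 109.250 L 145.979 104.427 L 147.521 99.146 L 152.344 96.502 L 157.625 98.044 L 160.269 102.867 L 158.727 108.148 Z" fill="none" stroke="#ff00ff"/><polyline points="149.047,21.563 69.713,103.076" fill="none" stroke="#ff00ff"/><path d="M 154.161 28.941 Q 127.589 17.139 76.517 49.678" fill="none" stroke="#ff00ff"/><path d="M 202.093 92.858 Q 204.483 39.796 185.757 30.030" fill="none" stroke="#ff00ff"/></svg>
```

G21
G90
G00 X153.904 Y11.940
M3 S262
G1 X148.623 Y13.482 F3312
G1 X145.979 Y18.305
G1 X147.521 Y23.586
G1 X152.344 Y26.230
G1 X157.625 Y24.688
G1 X160.269 Y19.865
G1 X158.727 Y14.584
G1 X153.904 Y11.940
M5
G00 X149.047 Y101.169
M3 S262
G1 X69.713 Y19.656 F3312
M5
G00 X154.161 Y93.791
M3 S262
G1 X133.724 Y96.732 F3312
G1 X107.843 Y89.820
G1 X76.517 Y73.054
M5
G00 X202.093 Y29.874
M3 S262
G1 X201.340 Y60.438 F3312
G1 X195.895 Y81.381
G1 X185.757 Y92.702
M5
G00 X0.000 Y0.000

1 u = 1 mm; y_m = 122.732 − y.

[1] `<path>` regular polygon, #ff00ff→engrave S262 F3312: (153.904,11.940) → (148.623,13.482) → (145.979,18.305) → (147.521,23.586) → (152.344,26.230) → (157.625,24.688) → (160.269,19.865) → (158.727,14.584) → (153.904,11.940) (closed)

[2] `<polyline>` line segment, #ff00ff→engrave S262 F3312: (149.047,101.169) → (69.713,19.656)

[3] `<path>` quadratic bezier, #ff00ff→engrave S262 F3312: (154.161,93.791) → (133.724,96.732) → (107.843,89.820) → (76.517,73.054)

[4] `<path>` quadratic bezier, #ff00ff→engrave S262 F3312: (202.093,29.874) → (201.340,60.438) → (195.895,81.381) → (185.757,92.702)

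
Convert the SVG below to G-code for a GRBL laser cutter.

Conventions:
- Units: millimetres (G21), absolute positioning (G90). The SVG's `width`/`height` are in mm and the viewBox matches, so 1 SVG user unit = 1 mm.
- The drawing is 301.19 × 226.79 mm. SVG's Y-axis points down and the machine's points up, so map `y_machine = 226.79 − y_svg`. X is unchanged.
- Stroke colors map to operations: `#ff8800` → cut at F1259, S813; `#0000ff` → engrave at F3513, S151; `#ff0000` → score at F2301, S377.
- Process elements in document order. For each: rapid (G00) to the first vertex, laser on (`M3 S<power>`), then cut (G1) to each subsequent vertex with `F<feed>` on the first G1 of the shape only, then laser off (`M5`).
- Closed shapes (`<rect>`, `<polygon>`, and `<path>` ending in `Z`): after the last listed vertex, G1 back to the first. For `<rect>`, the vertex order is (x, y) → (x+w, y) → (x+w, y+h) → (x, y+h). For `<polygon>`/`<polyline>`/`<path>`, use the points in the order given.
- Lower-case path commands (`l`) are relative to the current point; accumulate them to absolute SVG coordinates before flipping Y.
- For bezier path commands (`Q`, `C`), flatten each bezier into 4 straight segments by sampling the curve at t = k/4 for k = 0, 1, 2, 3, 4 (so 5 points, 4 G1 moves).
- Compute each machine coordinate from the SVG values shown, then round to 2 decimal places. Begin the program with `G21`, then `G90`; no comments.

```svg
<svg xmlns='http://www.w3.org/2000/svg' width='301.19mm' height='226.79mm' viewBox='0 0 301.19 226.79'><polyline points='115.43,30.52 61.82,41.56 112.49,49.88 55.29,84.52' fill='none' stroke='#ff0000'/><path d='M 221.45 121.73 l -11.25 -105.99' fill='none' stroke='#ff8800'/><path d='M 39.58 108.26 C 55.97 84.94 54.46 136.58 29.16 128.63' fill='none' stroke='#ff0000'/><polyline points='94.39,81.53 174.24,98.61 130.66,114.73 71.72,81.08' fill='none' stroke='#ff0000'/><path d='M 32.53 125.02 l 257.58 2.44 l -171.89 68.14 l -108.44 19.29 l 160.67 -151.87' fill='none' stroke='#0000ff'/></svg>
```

G21
G90
G00 X115.43 Y196.27
M3 S377
G1 X61.82 Y185.23 F2301
G1 X112.49 Y176.91
G1 X55.29 Y142.27
M5
G00 X221.45 Y105.06
M3 S813
G1 X210.20 Y211.05 F1259
M5
G00 X39.58 Y118.53
M3 S377
G1 X48.42 Y124.07 F2301
G1 X50.00 Y114.11
G1 X43.77 Y101.27
G1 X29.16 Y98.16
M5
G00 X94.39 Y145.26
M3 S377
G1 X174.24 Y128.18 F2301
G1 X130.66 Y112.06
G1 X71.72 Y145.71
M5
G00 X32.53 Y101.77
M3 S151
G1 X290.11 Y99.33 F3513
G1 X118.22 Y31.19
G1 X9.78 Y11.90
G1 X170.45 Y163.77
M5

Since the viewBox matches the mm dimensions, user units are millimetres directly. The only transform is the Y-flip y_m = 226.79 − y_svg.

Shape 1 is a open polyline drawn with `<polyline>`. Its stroke #ff0000 means score at S377, F2301. After flipping Y the toolpath is (115.43,196.27) → (61.82,185.23) → (112.49,176.91) → (55.29,142.27).

Shape 2 is a line segment drawn with `<path>`. Its stroke #ff8800 means cut at S813, F1259. After flipping Y the toolpath is (221.45,105.06) → (210.20,211.05).

Shape 3 is a cubic bezier drawn with `<path>`. Its stroke #ff0000 means score at S377, F2301. After flipping Y the toolpath is (39.58,118.53) → (48.42,124.07) → (50.00,114.11) → (43.77,101.27) → (29.16,98.16).

Shape 4 is a open polyline drawn with `<polyline>`. Its stroke #ff0000 means score at S377, F2301. After flipping Y the toolpath is (94.39,145.26) → (174.24,128.18) → (130.66,112.06) → (71.72,145.71).

Shape 5 is a open polyline drawn with `<path>`. Its stroke #0000ff means engrave at S151, F3513. After flipping Y the toolpath is (32.53,101.77) → (290.11,99.33) → (118.22,31.19) → (9.78,11.90) → (170.45,163.77).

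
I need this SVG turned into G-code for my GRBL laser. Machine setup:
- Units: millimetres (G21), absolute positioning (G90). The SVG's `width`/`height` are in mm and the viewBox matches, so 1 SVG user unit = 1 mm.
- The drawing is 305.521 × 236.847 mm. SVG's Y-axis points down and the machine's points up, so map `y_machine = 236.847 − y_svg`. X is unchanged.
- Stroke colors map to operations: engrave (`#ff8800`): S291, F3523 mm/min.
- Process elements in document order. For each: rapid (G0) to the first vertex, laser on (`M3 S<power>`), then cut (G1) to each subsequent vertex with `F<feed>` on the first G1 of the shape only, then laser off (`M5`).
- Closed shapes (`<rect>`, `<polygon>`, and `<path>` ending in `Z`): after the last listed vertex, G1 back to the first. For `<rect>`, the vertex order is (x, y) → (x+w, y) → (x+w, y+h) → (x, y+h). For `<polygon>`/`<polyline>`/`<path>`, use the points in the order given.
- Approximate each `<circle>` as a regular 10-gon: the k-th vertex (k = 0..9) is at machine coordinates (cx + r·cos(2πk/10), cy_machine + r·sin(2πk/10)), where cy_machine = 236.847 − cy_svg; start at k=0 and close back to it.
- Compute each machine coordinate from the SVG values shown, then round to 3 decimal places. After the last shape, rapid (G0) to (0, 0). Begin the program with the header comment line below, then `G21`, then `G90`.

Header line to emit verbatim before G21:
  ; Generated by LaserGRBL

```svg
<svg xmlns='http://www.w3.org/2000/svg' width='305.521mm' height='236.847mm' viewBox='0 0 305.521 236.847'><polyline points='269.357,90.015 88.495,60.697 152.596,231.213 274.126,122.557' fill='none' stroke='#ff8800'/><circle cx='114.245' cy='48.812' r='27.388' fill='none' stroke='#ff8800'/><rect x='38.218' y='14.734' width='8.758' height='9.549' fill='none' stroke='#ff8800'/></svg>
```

Since the viewBox matches the mm dimensions, user units are millimetres directly. The only transform is the Y-flip y_m = 236.847 − y_svg.

Shape 1 is a open polyline drawn with `<polyline>`. Its stroke #ff8800 means engrave at S291, F3523. After flipping Y the toolpath is (269.357,146.832) → (88.495,176.150) → (152.596,5.634) → (274.126,114.290).

Shape 2 is a circle drawn with `<circle>`. Its stroke #ff8800 means engrave at S291, F3523. After flipping Y the toolpath is (141.633,188.035) → (136.402,204.133) → (122.708,214.083) → (105.782,214.083) → (92.088,204.133) → (86.857,188.035) → (92.088,171.937) → (105.782,161.987) → (122.708,161.987) → (136.402,171.937) → (141.633,188.035), returning to the start.

Shape 3 is a rectangle drawn with `<rect>`. Its stroke #ff8800 means engrave at S291, F3523. After flipping Y the toolpath is (38.218,222.113) → (46.976,222.113) → (46.976,212.564) → (38.218,212.564) → (38.218,222.113), returning to the start.

; Generated by LaserGRBL
G21
G90
G0 X269.357 Y146.832
M3 S291
G1 X88.495 Y176.150 F3523
G1 X152.596 Y5.634
G1 X274.126 Y114.290
M5
G0 X141.633 Y188.035
M3 S291
G1 X136.402 Y204.133 F3523
G1 X122.708 Y214.083
G1 X105.782 Y214.083
G1 X92.088 Y204.133
G1 X86.857 Y188.035
G1 X92.088 Y171.937
G1 X105.782 Y161.987
G1 X122.708 Y161.987
G1 X136.402 Y171.937
G1 X141.633 Y188.035
M5
G0 X38.218 Y222.113
M3 S291
G1 X46.976 Y222.113 F3523
G1 X46.976 Y212.564
G1 X38.218 Y212.564
G1 X38.218 Y222.113
M5
G0 X0.000 Y0.000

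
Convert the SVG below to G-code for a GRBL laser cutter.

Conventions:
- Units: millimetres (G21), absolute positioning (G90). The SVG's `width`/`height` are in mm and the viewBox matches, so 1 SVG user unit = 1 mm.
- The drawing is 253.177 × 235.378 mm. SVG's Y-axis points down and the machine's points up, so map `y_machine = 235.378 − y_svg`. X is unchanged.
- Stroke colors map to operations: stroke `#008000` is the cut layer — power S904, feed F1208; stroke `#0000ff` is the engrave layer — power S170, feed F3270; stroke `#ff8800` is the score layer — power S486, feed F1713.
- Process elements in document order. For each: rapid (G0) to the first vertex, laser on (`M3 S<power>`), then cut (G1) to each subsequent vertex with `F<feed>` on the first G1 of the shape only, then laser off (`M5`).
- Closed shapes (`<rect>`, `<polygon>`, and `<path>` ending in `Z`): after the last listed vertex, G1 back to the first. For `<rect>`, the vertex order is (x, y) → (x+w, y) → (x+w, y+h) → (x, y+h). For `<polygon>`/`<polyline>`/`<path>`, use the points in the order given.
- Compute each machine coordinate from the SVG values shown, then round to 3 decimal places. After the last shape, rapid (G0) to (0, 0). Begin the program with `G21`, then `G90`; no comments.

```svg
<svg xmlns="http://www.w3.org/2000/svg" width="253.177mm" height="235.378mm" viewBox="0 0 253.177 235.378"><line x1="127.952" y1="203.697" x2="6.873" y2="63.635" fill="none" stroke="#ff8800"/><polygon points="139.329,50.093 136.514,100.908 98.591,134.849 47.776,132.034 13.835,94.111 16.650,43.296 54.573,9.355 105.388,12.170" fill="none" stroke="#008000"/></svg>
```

G21
G90
G0 X127.952 Y31.681
M3 S486
G1 X6.873 Y171.743 F1713
M5
G0 X139.329 Y185.285
M3 S904
G1 X136.514 Y134.470 F1208
G1 X98.591 Y100.529
G1 X47.776 Y103.344
G1 X13.835 Y141.267
G1 X16.650 Y192.082
G1 X54.573 Y226.023
G1 X105.388 Y223.208
G1 X139.329 Y185.285
M5
G0 X0.000 Y0.000

viewBox `0 0 253.177 235.378` with mm width/height → 1 unit = 1 mm. Flip: y_m = 235.378 − y_svg.

**Shape 1** — `<line>` line segment, stroke `#ff8800` → score (S486, F1713). Machine vertices: (127.952,31.681) → (6.873,171.743). Open path.

**Shape 2** — `<polygon>` regular polygon, stroke `#008000` → cut (S904, F1208). Machine vertices: (139.329,185.285) → (136.514,134.470) → (98.591,100.529) → (47.776,103.344) → (13.835,141.267) → (16.650,192.082) → (54.573,226.023) → (105.388,223.208) → (139.329,185.285). Closed: final G1 returns to the first vertex.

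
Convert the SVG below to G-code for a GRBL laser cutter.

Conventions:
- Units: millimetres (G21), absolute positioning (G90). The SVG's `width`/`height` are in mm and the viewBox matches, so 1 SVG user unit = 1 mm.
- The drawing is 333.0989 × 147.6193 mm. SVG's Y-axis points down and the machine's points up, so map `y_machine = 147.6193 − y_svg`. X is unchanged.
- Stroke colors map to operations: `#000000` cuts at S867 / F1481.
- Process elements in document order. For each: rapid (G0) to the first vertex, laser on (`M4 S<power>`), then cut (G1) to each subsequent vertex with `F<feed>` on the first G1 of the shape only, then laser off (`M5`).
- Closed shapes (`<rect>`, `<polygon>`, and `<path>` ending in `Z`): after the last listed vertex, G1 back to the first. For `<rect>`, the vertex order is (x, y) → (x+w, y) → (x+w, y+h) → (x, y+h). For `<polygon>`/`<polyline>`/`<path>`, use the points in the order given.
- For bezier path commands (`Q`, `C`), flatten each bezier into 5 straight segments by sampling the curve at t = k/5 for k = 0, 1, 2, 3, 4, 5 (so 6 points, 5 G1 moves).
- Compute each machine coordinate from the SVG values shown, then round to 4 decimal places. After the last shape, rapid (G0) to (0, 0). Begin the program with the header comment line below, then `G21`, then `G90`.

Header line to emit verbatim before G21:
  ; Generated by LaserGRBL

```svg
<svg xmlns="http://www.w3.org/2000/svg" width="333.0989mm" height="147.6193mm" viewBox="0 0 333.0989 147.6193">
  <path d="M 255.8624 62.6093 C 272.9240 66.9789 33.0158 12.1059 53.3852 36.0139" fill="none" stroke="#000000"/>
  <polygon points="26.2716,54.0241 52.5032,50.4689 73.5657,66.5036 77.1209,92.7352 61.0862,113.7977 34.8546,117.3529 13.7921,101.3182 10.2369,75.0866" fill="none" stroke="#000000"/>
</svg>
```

1 u = 1 mm; y_m = 147.6193 − y.

[1] `<path>` cubic bezier, #000000→cut S867 F1481: (255.8624,85.0100) → (239.4010,88.3932) → (186.0946,99.3694) → (120.7713,111.3136) → (68.2589,117.6007) → (53.3852,111.6054)

[2] `<polygon>` regular polygon, #000000→cut S867 F1481: (26.2716,93.5952) → (52.5032,97.1504) → (73.5657,81.1157) → (77.1209,54.8841) → (61.0862,33.8216) → (34.8546,30.2664) → (13.7921,46.3011) → (10.2369,72.5327) → (26.2716,93.5952) (closed)

; Generated by LaserGRBL
G21
G90
G0 X255.8624 Y85.0100
M4 S867
G1 X239.4010 Y88.3932 F1481
G1 X186.0946 Y99.3694
G1 X120.7713 Y111.3136
G1 X68.2589 Y117.6007
G1 X53.3852 Y111.6054
M5
G0 X26.2716 Y93.5952
M4 S867
G1 X52.5032 Y97.1504 F1481
G1 X73.5657 Y81.1157
G1 X77.1209 Y54.8841
G1 X61.0862 Y33.8216
G1 X34.8546 Y30.2664
G1 X13.7921 Y46.3011
G1 X10.2369 Y72.5327
G1 X26.2716 Y93.5952
M5
G0 X0.0000 Y0.0000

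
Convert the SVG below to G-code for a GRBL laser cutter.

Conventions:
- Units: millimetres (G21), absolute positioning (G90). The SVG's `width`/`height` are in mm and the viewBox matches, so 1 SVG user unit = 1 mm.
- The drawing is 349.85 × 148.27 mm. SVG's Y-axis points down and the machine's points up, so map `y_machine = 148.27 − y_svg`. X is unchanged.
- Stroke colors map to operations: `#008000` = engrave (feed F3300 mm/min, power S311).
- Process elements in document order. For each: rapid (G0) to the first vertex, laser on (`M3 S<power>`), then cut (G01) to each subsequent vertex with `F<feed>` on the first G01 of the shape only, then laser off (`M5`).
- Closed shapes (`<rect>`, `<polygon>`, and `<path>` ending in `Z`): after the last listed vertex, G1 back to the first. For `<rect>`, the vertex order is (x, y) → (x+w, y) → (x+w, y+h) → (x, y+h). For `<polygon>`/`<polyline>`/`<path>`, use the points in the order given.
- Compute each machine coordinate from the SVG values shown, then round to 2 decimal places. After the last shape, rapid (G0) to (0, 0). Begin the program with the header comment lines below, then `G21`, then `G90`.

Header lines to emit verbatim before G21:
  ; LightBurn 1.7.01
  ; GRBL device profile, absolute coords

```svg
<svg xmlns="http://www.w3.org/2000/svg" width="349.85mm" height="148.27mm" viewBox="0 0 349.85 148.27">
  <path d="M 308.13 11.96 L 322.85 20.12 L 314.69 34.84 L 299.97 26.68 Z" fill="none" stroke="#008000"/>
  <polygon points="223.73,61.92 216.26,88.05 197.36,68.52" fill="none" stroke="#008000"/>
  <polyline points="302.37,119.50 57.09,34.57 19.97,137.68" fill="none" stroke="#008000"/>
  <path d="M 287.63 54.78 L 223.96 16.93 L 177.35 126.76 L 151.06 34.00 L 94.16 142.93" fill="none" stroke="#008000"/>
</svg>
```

1 u = 1 mm; y_m = 148.27 − y.

[1] `<path>` regular polygon, #008000→engrave S311 F3300: (308.13,136.31) → (322.85,128.15) → (314.69,113.43) → (299.97,121.59) → (308.13,136.31) (closed)

[2] `<polygon>` regular polygon, #008000→engrave S311 F3300: (223.73,86.35) → (216.26,60.22) → (197.36,79.75) → (223.73,86.35) (closed)

[3] `<polyline>` open polyline, #008000→engrave S311 F3300: (302.37,28.77) → (57.09,113.70) → (19.97,10.59)

[4] `<path>` open polyline, #008000→engrave S311 F3300: (287.63,93.49) → (223.96,131.34) → (177.35,21.51) → (151.06,114.27) → (94.16,5.34)

; LightBurn 1.7.01
; GRBL device profile, absolute coords
G21
G90
G0 X308.13 Y136.31
M3 S311
G01 X322.85 Y128.15 F3300
G01 X314.69 Y113.43
G01 X299.97 Y121.59
G01 X308.13 Y136.31
M5
G0 X223.73 Y86.35
M3 S311
G01 X216.26 Y60.22 F3300
G01 X197.36 Y79.75
G01 X223.73 Y86.35
M5
G0 X302.37 Y28.77
M3 S311
G01 X57.09 Y113.70 F3300
G01 X19.97 Y10.59
M5
G0 X287.63 Y93.49
M3 S311
G01 X223.96 Y131.34 F3300
G01 X177.35 Y21.51
G01 X151.06 Y114.27
G01 X94.16 Y5.34
M5
G0 X0.00 Y0.00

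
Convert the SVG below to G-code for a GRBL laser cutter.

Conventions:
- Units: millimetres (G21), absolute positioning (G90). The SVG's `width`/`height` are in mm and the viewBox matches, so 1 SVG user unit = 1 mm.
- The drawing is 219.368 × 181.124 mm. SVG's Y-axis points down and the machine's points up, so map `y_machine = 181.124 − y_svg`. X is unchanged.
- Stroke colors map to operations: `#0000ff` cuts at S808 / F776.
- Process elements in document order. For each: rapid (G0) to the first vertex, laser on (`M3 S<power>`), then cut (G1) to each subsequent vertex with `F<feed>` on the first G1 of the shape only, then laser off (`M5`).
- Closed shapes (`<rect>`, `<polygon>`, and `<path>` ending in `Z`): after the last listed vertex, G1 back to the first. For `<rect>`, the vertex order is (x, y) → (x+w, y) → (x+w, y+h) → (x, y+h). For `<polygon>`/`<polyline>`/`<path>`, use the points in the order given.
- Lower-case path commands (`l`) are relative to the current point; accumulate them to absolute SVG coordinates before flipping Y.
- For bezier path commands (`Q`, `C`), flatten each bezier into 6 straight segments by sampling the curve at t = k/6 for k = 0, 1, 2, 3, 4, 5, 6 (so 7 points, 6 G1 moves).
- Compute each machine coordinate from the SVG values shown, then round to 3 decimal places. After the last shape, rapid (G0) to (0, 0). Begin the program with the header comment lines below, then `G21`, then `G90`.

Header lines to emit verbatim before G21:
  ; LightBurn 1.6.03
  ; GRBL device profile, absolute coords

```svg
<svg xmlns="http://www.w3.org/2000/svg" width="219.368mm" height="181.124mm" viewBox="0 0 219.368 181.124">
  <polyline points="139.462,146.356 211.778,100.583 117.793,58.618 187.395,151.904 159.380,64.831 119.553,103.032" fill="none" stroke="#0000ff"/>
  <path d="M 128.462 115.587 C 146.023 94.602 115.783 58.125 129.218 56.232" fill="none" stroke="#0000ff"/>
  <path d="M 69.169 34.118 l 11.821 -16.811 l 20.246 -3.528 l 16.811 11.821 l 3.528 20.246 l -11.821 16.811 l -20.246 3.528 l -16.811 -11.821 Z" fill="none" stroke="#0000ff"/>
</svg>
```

; LightBurn 1.6.03
; GRBL device profile, absolute coords
G21
G90
G0 X139.462 Y34.768
M3 S808
G1 X211.778 Y80.541 F776
G1 X117.793 Y122.506
G1 X187.395 Y29.220
G1 X159.380 Y116.293
G1 X119.553 Y78.092
M5
G0 X128.462 Y65.537
M3 S808
G1 X133.683 Y77.089 F776
G1 X133.477 Y89.831
G1 X130.387 Y102.374
G1 X126.953 Y113.326
G1 X125.717 Y121.295
G1 X129.218 Y124.892
M5
G0 X69.169 Y147.006
M3 S808
G1 X80.990 Y163.817 F776
G1 X101.236 Y167.345
G1 X118.047 Y155.524
G1 X121.575 Y135.278
G1 X109.754 Y118.467
G1 X89.508 Y114.939
G1 X72.697 Y126.760
G1 X69.169 Y147.006
M5
G0 X0.000 Y0.000

Since the viewBox matches the mm dimensions, user units are millimetres directly. The only transform is the Y-flip y_m = 181.124 − y_svg.

Shape 1 is a open polyline drawn with `<polyline>`. Its stroke #0000ff means cut at S808, F776. After flipping Y the toolpath is (139.462,34.768) → (211.778,80.541) → (117.793,122.506) → (187.395,29.220) → (159.380,116.293) → (119.553,78.092).

Shape 2 is a cubic bezier drawn with `<path>`. Its stroke #0000ff means cut at S808, F776. After flipping Y the toolpath is (128.462,65.537) → (133.683,77.089) → (133.477,89.831) → (130.387,102.374) → (126.953,113.326) → (125.717,121.295) → (129.218,124.892).

Shape 3 is a regular polygon drawn with `<path>`. Its stroke #0000ff means cut at S808, F776. After flipping Y the toolpath is (69.169,147.006) → (80.990,163.817) → (101.236,167.345) → (118.047,155.524) → (121.575,135.278) → (109.754,118.467) → (89.508,114.939) → (72.697,126.760) → (69.169,147.006), returning to the start.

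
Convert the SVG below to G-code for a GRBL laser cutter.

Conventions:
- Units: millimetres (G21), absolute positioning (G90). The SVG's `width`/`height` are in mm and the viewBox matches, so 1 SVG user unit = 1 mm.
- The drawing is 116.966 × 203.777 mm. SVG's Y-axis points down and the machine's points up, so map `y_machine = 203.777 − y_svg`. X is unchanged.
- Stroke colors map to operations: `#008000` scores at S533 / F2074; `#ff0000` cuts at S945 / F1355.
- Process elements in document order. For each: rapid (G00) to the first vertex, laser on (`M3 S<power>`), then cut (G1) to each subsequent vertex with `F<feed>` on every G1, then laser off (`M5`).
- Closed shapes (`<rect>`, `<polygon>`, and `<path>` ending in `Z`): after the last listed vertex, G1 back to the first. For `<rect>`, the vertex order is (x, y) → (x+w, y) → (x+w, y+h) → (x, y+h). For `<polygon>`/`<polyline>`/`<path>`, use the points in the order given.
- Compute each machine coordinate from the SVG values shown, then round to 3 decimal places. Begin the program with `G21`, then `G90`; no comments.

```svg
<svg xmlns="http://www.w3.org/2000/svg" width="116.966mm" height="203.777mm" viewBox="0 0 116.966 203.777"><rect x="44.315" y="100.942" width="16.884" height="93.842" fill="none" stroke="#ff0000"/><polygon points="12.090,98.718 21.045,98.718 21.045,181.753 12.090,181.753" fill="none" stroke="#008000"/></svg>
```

G21
G90
G00 X44.315 Y102.835
M3 S945
G1 X61.199 Y102.835 F1355
G1 X61.199 Y8.993 F1355
G1 X44.315 Y8.993 F1355
G1 X44.315 Y102.835 F1355
M5
G00 X12.090 Y105.059
M3 S533
G1 X21.045 Y105.059 F2074
G1 X21.045 Y22.024 F2074
G1 X12.090 Y22.024 F2074
G1 X12.090 Y105.059 F2074
M5

Since the viewBox matches the mm dimensions, user units are millimetres directly. The only transform is the Y-flip y_m = 203.777 − y_svg.

Shape 1 is a rectangle drawn with `<rect>`. Its stroke #ff0000 means cut at S945, F1355. After flipping Y the toolpath is (44.315,102.835) → (61.199,102.835) → (61.199,8.993) → (44.315,8.993) → (44.315,102.835), returning to the start.

Shape 2 is a rectangle drawn with `<polygon>`. Its stroke #008000 means score at S533, F2074. After flipping Y the toolpath is (12.090,105.059) → (21.045,105.059) → (21.045,22.024) → (12.090,22.024) → (12.090,105.059), returning to the start.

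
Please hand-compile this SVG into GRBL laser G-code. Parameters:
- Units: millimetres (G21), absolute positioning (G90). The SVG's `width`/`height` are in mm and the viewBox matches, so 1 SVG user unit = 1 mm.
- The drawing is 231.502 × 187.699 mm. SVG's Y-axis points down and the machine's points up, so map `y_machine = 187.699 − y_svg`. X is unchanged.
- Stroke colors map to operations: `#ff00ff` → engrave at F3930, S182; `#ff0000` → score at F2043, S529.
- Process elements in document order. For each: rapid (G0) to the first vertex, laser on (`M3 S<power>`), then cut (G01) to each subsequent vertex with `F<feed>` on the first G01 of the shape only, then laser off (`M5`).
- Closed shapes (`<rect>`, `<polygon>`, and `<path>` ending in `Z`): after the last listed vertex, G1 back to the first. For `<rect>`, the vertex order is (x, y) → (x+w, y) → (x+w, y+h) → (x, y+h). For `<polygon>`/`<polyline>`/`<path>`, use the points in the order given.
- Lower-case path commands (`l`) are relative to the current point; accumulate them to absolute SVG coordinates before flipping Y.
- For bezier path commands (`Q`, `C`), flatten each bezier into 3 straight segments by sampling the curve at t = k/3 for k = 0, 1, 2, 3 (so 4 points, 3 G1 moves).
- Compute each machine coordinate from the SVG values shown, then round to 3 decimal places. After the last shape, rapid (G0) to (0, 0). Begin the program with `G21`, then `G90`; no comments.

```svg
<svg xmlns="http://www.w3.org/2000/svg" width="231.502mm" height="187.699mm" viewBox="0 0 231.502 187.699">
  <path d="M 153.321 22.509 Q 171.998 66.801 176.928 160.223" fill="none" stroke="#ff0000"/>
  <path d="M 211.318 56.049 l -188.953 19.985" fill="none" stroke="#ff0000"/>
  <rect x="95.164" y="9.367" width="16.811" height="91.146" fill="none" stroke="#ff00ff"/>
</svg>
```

1 u = 1 mm; y_m = 187.699 − y.

[1] `<path>` quadratic bezier, #ff0000→score S529 F2043: (153.321,165.190) → (164.245,130.203) → (172.114,84.298) → (176.928,27.476)

[2] `<path>` line segment, #ff0000→score S529 F2043: (211.318,131.650) → (22.365,111.665)

[3] `<rect>` rectangle, #ff00ff→engrave S182 F3930: (95.164,178.332) → (111.975,178.332) → (111.975,87.186) → (95.164,87.186) → (95.164,178.332) (closed)

G21
G90
G0 X153.321 Y165.190
M3 S529
G01 X164.245 Y130.203 F2043
G01 X172.114 Y84.298
G01 X176.928 Y27.476
M5
G0 X211.318 Y131.650
M3 S529
G01 X22.365 Y111.665 F2043
M5
G0 X95.164 Y178.332
M3 S182
G01 X111.975 Y178.332 F3930
G01 X111.975 Y87.186
G01 X95.164 Y87.186
G01 X95.164 Y178.332
M5
G0 X0.000 Y0.000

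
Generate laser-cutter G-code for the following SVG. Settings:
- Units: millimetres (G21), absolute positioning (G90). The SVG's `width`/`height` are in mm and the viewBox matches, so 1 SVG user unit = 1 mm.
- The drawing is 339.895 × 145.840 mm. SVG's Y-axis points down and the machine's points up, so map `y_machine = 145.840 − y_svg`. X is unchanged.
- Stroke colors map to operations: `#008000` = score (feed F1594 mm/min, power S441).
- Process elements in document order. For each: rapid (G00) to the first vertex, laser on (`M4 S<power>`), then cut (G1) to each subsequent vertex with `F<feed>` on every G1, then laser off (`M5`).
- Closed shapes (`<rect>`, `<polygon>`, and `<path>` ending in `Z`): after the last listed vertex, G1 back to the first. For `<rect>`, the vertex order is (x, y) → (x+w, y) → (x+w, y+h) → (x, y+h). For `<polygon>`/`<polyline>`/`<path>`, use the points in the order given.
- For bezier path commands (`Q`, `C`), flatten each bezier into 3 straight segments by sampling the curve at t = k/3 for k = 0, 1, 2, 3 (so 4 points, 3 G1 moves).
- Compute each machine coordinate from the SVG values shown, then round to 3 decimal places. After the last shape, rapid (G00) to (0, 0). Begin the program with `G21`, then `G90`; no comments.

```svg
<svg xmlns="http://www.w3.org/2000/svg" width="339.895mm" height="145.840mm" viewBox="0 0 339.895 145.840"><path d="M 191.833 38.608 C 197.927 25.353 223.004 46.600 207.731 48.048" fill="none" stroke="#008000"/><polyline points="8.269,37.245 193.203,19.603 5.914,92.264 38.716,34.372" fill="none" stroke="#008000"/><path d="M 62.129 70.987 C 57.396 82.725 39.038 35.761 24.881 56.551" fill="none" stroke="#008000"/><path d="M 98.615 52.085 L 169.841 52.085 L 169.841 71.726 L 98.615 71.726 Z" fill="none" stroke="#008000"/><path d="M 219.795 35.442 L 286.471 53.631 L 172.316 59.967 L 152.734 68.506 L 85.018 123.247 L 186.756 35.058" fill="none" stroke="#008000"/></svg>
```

G21
G90
G00 X191.833 Y107.232
M4 S441
G1 X202.057 Y110.997 F1594
G1 X211.752 Y103.829 F1594
G1 X207.731 Y97.792 F1594
M5
G00 X8.269 Y108.595
M4 S441
G1 X193.203 Y126.237 F1594
G1 X5.914 Y53.576 F1594
G1 X38.716 Y111.468 F1594
M5
G00 X62.129 Y74.853
M4 S441
G1 X53.515 Y77.999 F1594
G1 X39.778 Y92.178 F1594
G1 X24.881 Y89.289 F1594
M5
G00 X98.615 Y93.755
M4 S441
G1 X169.841 Y93.755 F1594
G1 X169.841 Y74.114 F1594
G1 X98.615 Y74.114 F1594
G1 X98.615 Y93.755 F1594
M5
G00 X219.795 Y110.398
M4 S441
G1 X286.471 Y92.209 F1594
G1 X172.316 Y85.873 F1594
G1 X152.734 Y77.334 F1594
G1 X85.018 Y22.593 F1594
G1 X186.756 Y110.782 F1594
M5
G00 X0.000 Y0.000

Since the viewBox matches the mm dimensions, user units are millimetres directly. The only transform is the Y-flip y_m = 145.840 − y_svg.

Shape 1 is a cubic bezier drawn with `<path>`. Its stroke #008000 means score at S441, F1594. After flipping Y the toolpath is (191.833,107.232) → (202.057,110.997) → (211.752,103.829) → (207.731,97.792).

Shape 2 is a open polyline drawn with `<polyline>`. Its stroke #008000 means score at S441, F1594. After flipping Y the toolpath is (8.269,108.595) → (193.203,126.237) → (5.914,53.576) → (38.716,111.468).

Shape 3 is a cubic bezier drawn with `<path>`. Its stroke #008000 means score at S441, F1594. After flipping Y the toolpath is (62.129,74.853) → (53.515,77.999) → (39.778,92.178) → (24.881,89.289).

Shape 4 is a rectangle drawn with `<path>`. Its stroke #008000 means score at S441, F1594. After flipping Y the toolpath is (98.615,93.755) → (169.841,93.755) → (169.841,74.114) → (98.615,74.114) → (98.615,93.755), returning to the start.

Shape 5 is a open polyline drawn with `<path>`. Its stroke #008000 means score at S441, F1594. After flipping Y the toolpath is (219.795,110.398) → (286.471,92.209) → (172.316,85.873) → (152.734,77.334) → (85.018,22.593) → (186.756,110.782).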